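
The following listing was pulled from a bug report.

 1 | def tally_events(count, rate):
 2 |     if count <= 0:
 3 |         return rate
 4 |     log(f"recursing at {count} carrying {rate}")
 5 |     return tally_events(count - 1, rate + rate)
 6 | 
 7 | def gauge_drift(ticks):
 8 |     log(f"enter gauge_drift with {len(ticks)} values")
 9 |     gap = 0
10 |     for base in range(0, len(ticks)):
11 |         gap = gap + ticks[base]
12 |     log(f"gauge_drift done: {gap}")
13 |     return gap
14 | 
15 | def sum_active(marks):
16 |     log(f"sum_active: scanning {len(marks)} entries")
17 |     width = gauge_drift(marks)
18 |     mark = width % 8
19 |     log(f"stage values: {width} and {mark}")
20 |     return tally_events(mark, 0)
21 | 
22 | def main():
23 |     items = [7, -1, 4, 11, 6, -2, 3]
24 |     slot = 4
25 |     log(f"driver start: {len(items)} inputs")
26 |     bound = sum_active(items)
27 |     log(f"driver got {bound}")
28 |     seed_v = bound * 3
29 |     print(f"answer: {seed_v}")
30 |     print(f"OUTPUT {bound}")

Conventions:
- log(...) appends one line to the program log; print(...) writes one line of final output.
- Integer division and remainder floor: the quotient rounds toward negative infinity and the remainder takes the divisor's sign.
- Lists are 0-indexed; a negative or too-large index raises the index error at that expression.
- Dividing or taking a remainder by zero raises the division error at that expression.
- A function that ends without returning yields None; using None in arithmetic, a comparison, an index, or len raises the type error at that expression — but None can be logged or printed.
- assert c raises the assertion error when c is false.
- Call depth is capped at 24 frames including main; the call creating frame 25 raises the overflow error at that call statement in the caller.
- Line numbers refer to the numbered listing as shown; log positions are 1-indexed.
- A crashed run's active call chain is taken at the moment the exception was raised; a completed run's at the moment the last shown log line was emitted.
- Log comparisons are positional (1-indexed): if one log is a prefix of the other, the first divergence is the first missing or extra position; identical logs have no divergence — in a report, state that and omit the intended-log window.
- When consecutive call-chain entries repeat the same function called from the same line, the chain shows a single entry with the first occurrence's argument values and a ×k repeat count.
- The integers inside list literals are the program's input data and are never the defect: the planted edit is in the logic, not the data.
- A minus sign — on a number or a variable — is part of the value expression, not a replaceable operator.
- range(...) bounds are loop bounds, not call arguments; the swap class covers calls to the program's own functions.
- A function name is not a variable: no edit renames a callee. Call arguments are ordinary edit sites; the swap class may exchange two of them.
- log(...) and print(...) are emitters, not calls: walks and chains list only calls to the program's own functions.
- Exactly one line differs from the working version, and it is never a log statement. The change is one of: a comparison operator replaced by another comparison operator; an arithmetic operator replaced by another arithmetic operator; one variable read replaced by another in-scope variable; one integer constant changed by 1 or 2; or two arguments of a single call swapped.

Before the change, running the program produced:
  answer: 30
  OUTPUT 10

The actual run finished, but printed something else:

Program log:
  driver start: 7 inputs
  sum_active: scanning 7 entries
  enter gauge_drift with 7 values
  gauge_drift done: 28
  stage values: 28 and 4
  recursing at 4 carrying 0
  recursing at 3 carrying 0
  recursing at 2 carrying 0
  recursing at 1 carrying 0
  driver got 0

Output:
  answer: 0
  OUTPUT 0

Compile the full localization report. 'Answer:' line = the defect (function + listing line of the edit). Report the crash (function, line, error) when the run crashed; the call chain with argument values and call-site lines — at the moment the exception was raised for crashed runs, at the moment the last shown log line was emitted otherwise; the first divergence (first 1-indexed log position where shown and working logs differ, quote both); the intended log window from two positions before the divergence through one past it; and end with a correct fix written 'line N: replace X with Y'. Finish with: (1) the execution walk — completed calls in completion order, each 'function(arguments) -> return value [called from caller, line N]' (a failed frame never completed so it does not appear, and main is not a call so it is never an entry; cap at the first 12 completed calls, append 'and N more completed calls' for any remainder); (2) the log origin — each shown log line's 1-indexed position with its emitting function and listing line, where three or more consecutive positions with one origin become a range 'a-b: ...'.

Answer: the defect is in tally_events at line 5.
Core observation: The earliest visible damage is log position 7 — 'recursing at 3 carrying 0' rather than the intended 'recursing at 3 carrying 4'.
Call chain: main.
First divergence: position 7; shown 'recursing at 3 carrying 0' vs intended 'recursing at 3 carrying 4'.
Intended log window:
  5: stage values: 28 and 4
  6: recursing at 4 carrying 0
  7: recursing at 3 carrying 4
  8: recursing at 2 carrying 7
Execution walk:
  gauge_drift([7, -1, 4, 11, 6, -2, 3]) -> 28  [called from sum_active, line 17]
  tally_events(0, 0) -> 0  [called from tally_events, line 5]
  tally_events(1, 0) -> 0  [called from tally_events, line 5]
  tally_events(2, 0) -> 0  [called from tally_events, line 5]
  tally_events(3, 0) -> 0  [called from tally_events, line 5]
  tally_events(4, 0) -> 0  [called from sum_active, line 20]
  sum_active([7, -1, 4, 11, 6, -2, 3]) -> 0  [called from main, line 26]
Log origins:
  1: logged in main at line 25
  2: logged in sum_active at line 16
  3: logged in gauge_drift at line 8
  4: logged in gauge_drift at line 12
  5: logged in sum_active at line 19
  6-9: logged in tally_events at line 4
  10: logged in main at line 27
A correct fix: line 5: replace `rate + rate` with `rate + count`.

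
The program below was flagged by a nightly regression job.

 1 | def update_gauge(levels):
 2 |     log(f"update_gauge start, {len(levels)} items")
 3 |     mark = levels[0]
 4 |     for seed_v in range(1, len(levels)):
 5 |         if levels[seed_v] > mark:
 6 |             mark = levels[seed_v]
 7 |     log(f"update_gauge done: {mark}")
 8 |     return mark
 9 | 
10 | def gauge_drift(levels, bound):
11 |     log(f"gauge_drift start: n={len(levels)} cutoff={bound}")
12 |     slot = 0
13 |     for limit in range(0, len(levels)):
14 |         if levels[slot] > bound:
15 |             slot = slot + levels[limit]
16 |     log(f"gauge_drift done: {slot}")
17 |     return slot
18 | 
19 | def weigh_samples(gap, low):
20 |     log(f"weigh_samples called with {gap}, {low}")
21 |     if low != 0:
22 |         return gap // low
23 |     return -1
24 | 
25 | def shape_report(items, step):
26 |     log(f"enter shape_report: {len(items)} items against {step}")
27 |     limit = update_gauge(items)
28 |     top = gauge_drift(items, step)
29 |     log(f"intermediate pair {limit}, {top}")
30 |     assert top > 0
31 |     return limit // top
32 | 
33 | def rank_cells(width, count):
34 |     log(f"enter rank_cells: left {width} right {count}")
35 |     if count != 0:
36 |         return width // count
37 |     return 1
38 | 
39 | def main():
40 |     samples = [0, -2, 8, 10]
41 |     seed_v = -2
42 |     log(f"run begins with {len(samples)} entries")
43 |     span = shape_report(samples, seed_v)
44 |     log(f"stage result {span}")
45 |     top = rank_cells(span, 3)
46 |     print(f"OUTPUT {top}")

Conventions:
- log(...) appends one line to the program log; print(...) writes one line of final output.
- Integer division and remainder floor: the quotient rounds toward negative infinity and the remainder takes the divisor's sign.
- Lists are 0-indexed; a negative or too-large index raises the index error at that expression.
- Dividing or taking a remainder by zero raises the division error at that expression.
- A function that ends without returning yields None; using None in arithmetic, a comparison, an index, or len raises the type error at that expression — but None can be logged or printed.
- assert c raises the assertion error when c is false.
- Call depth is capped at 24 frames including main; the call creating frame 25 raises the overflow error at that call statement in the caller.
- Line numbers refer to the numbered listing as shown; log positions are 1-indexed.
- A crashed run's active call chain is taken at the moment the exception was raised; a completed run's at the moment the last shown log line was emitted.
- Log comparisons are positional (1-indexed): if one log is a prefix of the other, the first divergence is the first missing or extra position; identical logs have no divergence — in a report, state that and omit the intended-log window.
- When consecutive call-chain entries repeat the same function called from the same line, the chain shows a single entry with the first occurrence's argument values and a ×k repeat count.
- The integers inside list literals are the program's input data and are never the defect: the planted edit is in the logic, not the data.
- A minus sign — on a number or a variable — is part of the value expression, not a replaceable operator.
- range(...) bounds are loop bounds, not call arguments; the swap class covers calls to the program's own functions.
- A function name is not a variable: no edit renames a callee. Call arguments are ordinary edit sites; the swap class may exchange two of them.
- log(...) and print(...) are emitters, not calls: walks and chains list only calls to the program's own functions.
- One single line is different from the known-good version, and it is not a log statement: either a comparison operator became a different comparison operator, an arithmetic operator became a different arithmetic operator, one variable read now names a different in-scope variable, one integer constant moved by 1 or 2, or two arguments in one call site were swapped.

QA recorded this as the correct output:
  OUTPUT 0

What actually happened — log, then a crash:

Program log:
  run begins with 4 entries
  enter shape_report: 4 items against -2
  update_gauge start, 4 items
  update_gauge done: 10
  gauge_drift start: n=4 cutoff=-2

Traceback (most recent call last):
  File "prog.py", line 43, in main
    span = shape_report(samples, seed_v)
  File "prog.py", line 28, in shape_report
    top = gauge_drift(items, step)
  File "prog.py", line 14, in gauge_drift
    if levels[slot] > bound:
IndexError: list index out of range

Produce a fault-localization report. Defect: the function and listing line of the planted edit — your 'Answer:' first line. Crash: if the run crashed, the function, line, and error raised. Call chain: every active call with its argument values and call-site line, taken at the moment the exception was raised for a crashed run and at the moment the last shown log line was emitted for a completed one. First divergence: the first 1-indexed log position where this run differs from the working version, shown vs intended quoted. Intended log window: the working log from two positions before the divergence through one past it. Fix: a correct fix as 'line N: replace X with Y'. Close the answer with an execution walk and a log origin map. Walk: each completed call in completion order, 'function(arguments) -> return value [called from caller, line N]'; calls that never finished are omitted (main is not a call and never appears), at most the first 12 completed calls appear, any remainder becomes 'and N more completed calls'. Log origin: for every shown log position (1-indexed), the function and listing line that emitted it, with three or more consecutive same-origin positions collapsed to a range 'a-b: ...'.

Answer: the defect is in gauge_drift at line 14.
Core observation: Only 5 log lines were emitted before the run died; the intended continuation was 'gauge_drift done: 18'.
Crash: gauge_drift, line 14, IndexError.
Call chain: main -> shape_report([0, -2, 8, 10], -2) (called at line 43) -> gauge_drift([0, -2, 8, 10], -2) (called at line 28).
First divergence: position 6 (shown log ended at 5 lines; the working version continues: 'gauge_drift done: 18').
Intended log window:
  4: update_gauge done: 10
  5: gauge_drift start: n=4 cutoff=-2
  6: gauge_drift done: 18
  7: intermediate pair 10, 18
Execution walk:
  update_gauge([0, -2, 8, 10]) -> 10  [called from shape_report, line 27]
Log origin:
  1: logged in main at line 42
  2: logged in shape_report at line 26
  3: logged in update_gauge at line 2
  4: logged in update_gauge at line 7
  5: logged in gauge_drift at line 11
A correct fix: line 14: replace `slot` with `limit`.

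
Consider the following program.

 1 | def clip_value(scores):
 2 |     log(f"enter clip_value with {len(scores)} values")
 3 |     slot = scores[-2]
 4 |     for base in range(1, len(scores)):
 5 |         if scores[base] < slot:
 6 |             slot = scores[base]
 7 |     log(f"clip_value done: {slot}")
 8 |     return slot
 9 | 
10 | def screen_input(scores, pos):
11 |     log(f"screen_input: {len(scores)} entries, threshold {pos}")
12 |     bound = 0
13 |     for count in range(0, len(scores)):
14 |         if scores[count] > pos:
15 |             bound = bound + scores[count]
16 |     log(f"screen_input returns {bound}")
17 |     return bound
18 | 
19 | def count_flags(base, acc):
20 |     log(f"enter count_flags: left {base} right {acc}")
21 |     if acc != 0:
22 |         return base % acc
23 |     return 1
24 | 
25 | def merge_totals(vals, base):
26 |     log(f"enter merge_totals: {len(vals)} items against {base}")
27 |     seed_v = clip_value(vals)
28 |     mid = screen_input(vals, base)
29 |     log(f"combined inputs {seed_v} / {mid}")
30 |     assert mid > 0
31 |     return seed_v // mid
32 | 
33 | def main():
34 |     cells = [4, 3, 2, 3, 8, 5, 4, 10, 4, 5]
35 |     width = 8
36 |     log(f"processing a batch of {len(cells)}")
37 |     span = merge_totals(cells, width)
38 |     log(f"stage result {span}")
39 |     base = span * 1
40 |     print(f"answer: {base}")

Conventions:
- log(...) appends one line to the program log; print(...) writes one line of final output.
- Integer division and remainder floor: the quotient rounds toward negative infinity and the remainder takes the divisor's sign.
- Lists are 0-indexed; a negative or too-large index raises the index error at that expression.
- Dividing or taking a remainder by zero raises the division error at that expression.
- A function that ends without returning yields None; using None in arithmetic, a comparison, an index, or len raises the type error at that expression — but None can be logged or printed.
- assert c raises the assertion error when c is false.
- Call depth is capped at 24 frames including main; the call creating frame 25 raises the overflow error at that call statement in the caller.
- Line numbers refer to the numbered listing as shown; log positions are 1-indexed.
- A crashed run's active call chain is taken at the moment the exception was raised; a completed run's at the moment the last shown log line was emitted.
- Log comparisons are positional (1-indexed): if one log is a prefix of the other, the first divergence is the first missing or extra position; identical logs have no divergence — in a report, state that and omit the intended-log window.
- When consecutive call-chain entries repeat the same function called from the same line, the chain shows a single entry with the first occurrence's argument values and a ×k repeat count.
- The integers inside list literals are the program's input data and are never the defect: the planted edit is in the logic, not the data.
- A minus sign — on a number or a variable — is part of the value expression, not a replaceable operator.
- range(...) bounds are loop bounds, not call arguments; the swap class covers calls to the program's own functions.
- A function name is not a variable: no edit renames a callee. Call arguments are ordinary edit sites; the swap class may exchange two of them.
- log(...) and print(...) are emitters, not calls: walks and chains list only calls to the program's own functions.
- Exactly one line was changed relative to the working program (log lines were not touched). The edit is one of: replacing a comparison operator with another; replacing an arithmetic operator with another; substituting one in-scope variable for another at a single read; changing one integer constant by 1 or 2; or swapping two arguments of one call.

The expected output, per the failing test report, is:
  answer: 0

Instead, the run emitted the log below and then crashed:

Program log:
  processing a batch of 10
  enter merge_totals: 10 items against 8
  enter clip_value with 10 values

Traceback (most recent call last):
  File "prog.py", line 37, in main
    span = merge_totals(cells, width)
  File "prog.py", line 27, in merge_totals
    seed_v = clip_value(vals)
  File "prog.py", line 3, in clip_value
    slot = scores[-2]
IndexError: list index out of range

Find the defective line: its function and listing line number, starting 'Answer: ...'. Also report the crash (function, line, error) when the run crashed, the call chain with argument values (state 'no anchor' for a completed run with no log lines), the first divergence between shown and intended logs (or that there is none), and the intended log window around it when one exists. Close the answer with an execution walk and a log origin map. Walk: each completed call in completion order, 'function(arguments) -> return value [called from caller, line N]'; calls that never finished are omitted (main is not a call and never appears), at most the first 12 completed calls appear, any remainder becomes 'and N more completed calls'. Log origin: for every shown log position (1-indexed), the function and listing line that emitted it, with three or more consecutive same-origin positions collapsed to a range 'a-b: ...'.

Answer: the defect is in clip_value at line 3.
Core observation: After 3 matching log lines the faulty run goes silent, while the working version continues with 'clip_value done: 2'.
Crash: clip_value, line 3, IndexError.
Call chain: main -> merge_totals([4, 3, 2, 3, 8, 5, 4, 10, 4, 5], 8) (called at line 37) -> clip_value([4, 3, 2, 3, 8, 5, 4, 10, 4, 5]) (called at line 27).
First divergence: position 4 (shown log ended at 3 lines; the working version continues: 'clip_value done: 2').
Intended log window:
  2: enter merge_totals: 10 items against 8
  3: enter clip_value with 10 values
  4: clip_value done: 2
  5: screen_input: 10 entries, threshold 8
Execution walk:
  (no call completed)
Log origins:
  1: logged in main at line 36
  2: logged in merge_totals at line 26
  3: logged in clip_value at line 2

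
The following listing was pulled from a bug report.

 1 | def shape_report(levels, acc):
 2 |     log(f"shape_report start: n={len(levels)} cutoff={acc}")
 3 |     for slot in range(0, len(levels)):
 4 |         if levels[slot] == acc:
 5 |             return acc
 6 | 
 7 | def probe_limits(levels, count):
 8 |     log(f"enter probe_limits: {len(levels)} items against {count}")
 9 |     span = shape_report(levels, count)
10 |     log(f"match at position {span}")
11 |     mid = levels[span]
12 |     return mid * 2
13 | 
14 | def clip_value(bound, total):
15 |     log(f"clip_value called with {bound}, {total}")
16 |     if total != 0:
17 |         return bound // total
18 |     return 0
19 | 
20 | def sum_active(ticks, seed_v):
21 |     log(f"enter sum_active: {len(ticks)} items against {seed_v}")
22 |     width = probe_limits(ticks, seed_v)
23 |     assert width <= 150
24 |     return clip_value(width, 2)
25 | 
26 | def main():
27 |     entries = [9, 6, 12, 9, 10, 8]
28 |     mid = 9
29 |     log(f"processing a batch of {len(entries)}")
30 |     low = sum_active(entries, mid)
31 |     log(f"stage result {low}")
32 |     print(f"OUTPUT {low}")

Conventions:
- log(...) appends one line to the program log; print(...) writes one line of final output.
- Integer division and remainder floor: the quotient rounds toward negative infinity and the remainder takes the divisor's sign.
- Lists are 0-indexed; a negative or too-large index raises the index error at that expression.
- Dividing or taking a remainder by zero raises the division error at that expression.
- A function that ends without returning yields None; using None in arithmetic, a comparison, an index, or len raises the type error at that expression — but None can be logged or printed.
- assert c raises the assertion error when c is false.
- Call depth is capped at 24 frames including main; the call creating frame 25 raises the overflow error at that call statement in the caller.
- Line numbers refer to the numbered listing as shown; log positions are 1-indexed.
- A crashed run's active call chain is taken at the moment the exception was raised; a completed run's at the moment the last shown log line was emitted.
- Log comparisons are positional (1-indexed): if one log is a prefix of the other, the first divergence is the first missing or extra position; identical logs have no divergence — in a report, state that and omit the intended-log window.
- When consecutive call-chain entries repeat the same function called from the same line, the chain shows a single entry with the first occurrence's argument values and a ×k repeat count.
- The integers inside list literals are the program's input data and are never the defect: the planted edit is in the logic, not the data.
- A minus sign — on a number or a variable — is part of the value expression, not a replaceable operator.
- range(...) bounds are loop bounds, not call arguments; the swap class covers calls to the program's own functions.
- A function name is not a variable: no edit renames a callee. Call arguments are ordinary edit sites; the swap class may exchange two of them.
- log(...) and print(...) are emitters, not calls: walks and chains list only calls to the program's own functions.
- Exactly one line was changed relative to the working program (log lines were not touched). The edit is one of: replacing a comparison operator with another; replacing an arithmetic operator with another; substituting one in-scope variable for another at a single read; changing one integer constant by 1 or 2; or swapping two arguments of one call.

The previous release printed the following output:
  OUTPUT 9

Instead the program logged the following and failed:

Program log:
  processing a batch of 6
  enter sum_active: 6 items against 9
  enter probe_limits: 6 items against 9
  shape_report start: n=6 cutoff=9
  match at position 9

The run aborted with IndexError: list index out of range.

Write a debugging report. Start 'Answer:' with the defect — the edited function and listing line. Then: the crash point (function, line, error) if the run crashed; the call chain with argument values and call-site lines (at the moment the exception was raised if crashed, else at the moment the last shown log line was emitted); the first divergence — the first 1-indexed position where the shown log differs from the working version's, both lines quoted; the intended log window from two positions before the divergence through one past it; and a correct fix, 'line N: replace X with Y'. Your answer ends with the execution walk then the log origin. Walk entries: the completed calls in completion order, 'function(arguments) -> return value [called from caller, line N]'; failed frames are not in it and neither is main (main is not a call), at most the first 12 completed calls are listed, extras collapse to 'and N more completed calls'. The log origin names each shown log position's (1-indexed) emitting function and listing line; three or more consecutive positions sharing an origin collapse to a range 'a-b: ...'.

Answer: the defect is in shape_report at line 5.
The tell: The log first diverges at position 5: the faulty run prints 'match at position 9' where the working version prints 'match at position 0'.
Crash: probe_limits, line 11, IndexError.
Call chain: main -> sum_active([9, 6, 12, 9, 10, 8], 9) (called at line 30) -> probe_limits([9, 6, 12, 9, 10, 8], 9) (called at line 22).
First divergence: position 5 — shown 'match at position 9', intended 'match at position 0'.
Intended log window:
  3: enter probe_limits: 6 items against 9
  4: shape_report start: n=6 cutoff=9
  5: match at position 0
  6: clip_value called with 18, 2
Execution walk:
  shape_report([9, 6, 12, 9, 10, 8], 9) -> 9  [called from probe_limits, line 9]
Origin of each log line:
  1: emitted by main (line 29)
  2: emitted by sum_active (line 21)
  3: emitted by probe_limits (line 8)
  4: emitted by shape_report (line 2)
  5: emitted by probe_limits (line 10)
A correct fix: line 5: replace `acc` with `slot`.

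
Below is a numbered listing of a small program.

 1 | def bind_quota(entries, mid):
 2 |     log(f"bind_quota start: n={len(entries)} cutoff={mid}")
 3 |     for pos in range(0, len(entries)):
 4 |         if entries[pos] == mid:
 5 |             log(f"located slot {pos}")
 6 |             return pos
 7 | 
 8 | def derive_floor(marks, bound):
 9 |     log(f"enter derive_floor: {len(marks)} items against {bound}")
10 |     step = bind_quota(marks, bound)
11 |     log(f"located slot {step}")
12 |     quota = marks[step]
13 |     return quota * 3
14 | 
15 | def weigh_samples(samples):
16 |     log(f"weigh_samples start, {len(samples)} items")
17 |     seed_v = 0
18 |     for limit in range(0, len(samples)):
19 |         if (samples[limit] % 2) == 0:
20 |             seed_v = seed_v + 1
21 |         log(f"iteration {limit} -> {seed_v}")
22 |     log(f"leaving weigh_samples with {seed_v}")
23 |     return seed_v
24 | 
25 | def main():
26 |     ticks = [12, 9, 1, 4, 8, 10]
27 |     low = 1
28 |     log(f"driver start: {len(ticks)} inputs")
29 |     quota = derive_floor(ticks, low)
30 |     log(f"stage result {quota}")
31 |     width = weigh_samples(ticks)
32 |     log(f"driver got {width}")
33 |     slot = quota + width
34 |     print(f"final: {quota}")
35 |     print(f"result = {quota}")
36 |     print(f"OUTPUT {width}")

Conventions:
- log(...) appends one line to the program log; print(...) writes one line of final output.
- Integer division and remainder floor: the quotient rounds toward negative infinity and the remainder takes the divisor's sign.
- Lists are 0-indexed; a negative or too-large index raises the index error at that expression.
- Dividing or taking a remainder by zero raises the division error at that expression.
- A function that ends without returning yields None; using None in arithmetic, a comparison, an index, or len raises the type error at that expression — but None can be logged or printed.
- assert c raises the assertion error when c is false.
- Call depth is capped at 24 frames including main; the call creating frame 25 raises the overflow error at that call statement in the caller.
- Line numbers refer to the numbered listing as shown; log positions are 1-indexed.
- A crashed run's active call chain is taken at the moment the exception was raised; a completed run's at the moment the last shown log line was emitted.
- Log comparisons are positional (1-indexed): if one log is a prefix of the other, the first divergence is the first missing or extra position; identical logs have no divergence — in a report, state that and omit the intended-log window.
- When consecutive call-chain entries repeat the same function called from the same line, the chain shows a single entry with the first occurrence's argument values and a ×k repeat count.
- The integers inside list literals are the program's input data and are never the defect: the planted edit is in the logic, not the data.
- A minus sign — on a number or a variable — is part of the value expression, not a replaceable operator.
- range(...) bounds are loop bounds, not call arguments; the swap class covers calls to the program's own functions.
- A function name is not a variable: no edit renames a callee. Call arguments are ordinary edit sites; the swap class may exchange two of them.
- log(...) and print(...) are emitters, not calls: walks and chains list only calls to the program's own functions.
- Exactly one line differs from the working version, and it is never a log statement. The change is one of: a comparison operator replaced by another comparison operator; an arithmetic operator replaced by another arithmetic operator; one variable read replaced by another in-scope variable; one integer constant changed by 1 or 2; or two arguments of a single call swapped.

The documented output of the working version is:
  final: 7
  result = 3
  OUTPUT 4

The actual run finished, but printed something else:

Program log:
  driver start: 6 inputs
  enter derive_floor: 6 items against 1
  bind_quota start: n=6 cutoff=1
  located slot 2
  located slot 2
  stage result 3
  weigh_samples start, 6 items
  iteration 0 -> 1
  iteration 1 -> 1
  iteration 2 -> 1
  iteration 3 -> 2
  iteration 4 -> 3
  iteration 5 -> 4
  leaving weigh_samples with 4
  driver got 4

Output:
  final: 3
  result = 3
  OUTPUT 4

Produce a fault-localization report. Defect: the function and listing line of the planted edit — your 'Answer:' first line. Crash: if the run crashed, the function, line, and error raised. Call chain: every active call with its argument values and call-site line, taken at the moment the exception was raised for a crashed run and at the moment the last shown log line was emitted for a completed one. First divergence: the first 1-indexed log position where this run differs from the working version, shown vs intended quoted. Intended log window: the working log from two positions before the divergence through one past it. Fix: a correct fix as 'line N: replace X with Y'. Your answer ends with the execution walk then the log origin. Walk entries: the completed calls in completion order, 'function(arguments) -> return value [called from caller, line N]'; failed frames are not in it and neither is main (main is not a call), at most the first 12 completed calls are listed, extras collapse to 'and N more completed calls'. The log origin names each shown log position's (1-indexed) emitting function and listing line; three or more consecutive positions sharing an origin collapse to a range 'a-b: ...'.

Answer: the defect is in main at line 34.
Key fact: Log streams are identical — the defect surfaces only in the printed output.
Call chain: main.
First divergence: none; the two logs match at every position.
Execution walk:
  bind_quota([12, 9, 1, 4, 8, 10], 1) -> 2  [called from derive_floor, line 10]
  derive_floor([12, 9, 1, 4, 8, 10], 1) -> 3  [called from main, line 29]
  weigh_samples([12, 9, 1, 4, 8, 10]) -> 4  [called from main, line 31]
Log origin:
  1: logged in main at line 28
  2: logged in derive_floor at line 9
  3: logged in bind_quota at line 2
  4: logged in bind_quota at line 5
  5: logged in derive_floor at line 11
  6: logged in main at line 30
  7: logged in weigh_samples at line 16
  8-13: logged in weigh_samples at line 21
  14: logged in weigh_samples at line 22
  15: logged in main at line 32
A correct fix: line 34: replace `quota` with `slot`.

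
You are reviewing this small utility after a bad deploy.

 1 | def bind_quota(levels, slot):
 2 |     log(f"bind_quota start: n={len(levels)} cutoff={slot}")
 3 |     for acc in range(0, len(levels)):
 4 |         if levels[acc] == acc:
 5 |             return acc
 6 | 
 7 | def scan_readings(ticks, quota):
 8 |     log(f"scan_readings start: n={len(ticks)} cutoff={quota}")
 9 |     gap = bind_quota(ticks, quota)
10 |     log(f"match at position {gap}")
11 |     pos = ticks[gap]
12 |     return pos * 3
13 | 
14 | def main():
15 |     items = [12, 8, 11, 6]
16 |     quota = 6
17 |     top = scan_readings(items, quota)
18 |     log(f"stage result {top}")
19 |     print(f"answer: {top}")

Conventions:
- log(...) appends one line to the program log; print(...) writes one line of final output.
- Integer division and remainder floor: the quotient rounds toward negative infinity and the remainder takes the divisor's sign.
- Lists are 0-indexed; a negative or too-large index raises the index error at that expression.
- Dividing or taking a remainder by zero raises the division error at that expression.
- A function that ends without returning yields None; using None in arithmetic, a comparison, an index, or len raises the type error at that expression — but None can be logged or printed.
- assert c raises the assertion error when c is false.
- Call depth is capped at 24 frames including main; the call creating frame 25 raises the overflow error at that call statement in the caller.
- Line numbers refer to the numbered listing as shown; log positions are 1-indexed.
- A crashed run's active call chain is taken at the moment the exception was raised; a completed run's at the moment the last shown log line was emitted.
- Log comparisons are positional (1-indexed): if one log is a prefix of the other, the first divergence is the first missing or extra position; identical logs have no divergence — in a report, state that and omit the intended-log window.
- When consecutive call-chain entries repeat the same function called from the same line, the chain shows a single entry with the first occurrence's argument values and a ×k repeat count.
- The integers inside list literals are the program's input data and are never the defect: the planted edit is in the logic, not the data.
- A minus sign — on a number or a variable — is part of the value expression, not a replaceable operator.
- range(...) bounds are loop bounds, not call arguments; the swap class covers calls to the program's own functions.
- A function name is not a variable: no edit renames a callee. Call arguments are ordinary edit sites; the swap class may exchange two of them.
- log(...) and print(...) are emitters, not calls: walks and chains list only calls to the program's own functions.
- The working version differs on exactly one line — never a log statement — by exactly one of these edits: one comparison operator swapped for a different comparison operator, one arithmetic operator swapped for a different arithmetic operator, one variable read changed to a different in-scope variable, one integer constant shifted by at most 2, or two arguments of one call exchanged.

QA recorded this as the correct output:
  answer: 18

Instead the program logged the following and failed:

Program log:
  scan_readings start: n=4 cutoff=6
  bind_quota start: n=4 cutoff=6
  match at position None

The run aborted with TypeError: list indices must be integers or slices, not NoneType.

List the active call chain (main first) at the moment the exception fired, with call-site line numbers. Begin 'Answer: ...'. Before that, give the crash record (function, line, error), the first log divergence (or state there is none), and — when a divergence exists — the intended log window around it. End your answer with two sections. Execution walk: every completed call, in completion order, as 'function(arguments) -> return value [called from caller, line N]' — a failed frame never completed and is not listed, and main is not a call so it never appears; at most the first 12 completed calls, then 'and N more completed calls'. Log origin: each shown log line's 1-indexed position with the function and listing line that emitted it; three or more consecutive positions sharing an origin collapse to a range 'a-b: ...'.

Answer: main -> scan_readings (called at line 17).
The tell: The log first diverges at position 3: the faulty run prints 'match at position None' where the working version prints 'match at position 3'.
Crash: scan_readings, line 11, TypeError.
First divergence: position 3 — the shown line 'match at position None' should read 'match at position 3'.
Intended log window:
  1: scan_readings start: n=4 cutoff=6
  2: bind_quota start: n=4 cutoff=6
  3: match at position 3
  4: stage result 18
Execution walk:
  bind_quota([12, 8, 11, 6], 6) -> None  [called from scan_readings, line 9]
Log origin:
  1 — scan_readings, line 8
  2 — bind_quota, line 2
  3 — scan_readings, line 10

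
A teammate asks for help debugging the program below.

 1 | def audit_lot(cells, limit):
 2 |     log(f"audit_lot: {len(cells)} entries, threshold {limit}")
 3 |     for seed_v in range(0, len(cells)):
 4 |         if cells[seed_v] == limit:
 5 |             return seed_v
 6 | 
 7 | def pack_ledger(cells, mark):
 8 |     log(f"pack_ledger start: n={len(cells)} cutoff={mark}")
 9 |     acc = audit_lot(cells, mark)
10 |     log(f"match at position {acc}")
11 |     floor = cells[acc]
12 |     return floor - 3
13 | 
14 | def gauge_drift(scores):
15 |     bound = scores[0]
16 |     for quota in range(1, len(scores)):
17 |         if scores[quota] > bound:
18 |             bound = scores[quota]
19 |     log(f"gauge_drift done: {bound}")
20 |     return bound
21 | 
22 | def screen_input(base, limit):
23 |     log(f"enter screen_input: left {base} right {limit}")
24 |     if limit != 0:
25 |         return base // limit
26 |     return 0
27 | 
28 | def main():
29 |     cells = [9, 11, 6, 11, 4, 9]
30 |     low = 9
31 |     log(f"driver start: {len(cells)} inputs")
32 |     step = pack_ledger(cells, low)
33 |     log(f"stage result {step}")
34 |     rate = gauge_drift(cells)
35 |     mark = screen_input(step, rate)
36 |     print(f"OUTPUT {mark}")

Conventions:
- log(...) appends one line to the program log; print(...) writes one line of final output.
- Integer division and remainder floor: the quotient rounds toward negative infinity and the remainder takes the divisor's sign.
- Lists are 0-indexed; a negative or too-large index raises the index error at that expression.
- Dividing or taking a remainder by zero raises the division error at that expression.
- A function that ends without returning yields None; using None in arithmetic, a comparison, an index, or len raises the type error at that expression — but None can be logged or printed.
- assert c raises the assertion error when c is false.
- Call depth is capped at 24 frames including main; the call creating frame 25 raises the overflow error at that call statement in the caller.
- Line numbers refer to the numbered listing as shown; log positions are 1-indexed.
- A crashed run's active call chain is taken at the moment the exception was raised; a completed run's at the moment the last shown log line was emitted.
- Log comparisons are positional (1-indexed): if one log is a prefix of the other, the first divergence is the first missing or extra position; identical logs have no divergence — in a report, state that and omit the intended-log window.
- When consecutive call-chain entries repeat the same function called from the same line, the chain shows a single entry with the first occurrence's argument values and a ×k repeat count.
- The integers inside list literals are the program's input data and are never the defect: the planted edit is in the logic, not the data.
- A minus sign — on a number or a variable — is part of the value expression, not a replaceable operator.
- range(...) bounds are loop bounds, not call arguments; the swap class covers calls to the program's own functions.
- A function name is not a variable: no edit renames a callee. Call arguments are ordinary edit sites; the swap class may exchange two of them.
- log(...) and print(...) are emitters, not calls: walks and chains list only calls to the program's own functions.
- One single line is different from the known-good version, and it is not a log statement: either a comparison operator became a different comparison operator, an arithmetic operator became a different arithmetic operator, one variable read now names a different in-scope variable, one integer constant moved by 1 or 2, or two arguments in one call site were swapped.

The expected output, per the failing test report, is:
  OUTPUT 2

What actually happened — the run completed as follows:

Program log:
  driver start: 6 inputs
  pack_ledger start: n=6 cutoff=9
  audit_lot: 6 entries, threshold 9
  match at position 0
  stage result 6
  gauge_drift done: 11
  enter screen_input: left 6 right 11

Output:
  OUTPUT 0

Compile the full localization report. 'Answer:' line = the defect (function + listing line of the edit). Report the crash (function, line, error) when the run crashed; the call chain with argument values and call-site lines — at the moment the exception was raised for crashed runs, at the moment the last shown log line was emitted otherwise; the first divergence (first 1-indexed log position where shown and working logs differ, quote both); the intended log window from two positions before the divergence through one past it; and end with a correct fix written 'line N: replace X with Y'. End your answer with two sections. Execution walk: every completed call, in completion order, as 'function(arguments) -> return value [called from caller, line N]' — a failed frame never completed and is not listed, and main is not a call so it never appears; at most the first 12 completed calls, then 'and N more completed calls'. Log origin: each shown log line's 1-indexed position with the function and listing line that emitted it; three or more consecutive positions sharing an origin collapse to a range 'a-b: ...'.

Answer: the defect is in pack_ledger at line 12.
Core observation: At log position 5 the runs split — shown 'stage result 6', but the working version logs 'stage result 27'.
Call chain: main -> screen_input(6, 11) (called at line 35).
First divergence: at position 5 the run shows 'stage result 6' where the working version logs 'stage result 27'.
Intended log window:
  3: audit_lot: 6 entries, threshold 9
  4: match at position 0
  5: stage result 27
  6: gauge_drift done: 11
Execution walk:
  audit_lot([9, 11, 6, 11, 4, 9], 9) -> 0  [called from pack_ledger, line 9]
  pack_ledger([9, 11, 6, 11, 4, 9], 9) -> 6  [called from main, line 32]
  gauge_drift([9, 11, 6, 11, 4, 9]) -> 11  [called from main, line 34]
  screen_input(6, 11) -> 0  [called from main, line 35]
Log line origins:
  1: emitted by main (line 31)
  2: emitted by pack_ledger (line 8)
  3: emitted by audit_lot (line 2)
  4: emitted by pack_ledger (line 10)
  5: emitted by main (line 33)
  6: emitted by gauge_drift (line 19)
  7: emitted by screen_input (line 23)
A correct fix: line 12: replace `-` with `*`.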